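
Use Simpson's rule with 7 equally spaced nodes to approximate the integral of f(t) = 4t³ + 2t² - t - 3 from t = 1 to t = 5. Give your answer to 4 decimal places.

682.6667

h = (5 − 1)/6 = 0.666667.
Nodes t₀,…,t₆ = 1, 1.666667, 2.333333, 3, 3.666667, 4.333333, 5.
f(t) = 4t³ + 2t² - t - 3: f₀=2, f₁=19.407407, f₂=56.370370, f₃=120, f₄=217.407407, f₅=355.703704, f₆=542.
(h/3)·[f₀ + 4f₁ + 2f₂ + 4f₃ + 2f₄ + 4f₅ + f₆] = 0.222222·(3072) = 682.6667.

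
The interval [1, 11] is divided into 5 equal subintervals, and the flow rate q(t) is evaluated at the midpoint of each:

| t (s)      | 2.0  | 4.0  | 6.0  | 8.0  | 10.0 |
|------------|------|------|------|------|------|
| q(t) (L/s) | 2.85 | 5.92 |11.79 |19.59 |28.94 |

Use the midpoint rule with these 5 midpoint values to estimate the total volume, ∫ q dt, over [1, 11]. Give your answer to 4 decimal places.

138.1800

h = 2, n = 5.
h·[y(m₁) + y(m₂) + y(m₃) + y(m₄) + y(m₅)] = 2·(69.09) = 138.1800.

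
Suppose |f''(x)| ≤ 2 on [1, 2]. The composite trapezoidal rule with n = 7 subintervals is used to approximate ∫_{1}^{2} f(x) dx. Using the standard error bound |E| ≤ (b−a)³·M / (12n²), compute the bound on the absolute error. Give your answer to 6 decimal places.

0.003401

|E| ≤ (1)³·2 / (12·7²) = 2/588 = 0.003401.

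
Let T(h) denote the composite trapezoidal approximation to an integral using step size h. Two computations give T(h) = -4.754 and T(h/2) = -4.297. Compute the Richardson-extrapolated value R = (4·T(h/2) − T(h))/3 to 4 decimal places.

R = (4·T(h/2) − T(h)) / 3 = (4·(-4.297) − (-4.754))/3 = (-12.434)/3 = -4.1447.

-4.1447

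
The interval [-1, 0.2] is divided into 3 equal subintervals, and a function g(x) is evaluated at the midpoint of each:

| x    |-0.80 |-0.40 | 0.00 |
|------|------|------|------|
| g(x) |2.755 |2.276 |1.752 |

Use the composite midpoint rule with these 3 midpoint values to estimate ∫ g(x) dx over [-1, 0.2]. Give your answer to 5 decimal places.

h = 0.4, n = 3.
h·[y(m₁) + y(m₂) + y(m₃)] = 0.4·(6.783) = 2.71320.

2.71320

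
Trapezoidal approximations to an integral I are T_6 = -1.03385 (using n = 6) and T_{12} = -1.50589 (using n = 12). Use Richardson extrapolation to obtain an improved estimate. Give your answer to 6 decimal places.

-1.663237

R = (4·T_{12} − T_6) / 3 = (4·(-1.50589) − (-1.03385))/3 = (-4.98971)/3 = -1.663237.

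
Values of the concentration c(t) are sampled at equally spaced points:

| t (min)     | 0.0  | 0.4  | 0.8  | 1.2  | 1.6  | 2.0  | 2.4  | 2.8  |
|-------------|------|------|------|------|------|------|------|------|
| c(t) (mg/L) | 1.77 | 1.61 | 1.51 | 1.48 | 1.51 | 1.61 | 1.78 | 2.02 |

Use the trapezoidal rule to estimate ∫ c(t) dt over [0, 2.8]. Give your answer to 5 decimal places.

4.55800

h = 0.4, n = 7.
(h/2)·[y₀ + 2y₁ + 2y₂ + 2y₃ + 2y₄ + 2y₅ + 2y₆ + y₇] = 0.2·(22.79) = 4.55800.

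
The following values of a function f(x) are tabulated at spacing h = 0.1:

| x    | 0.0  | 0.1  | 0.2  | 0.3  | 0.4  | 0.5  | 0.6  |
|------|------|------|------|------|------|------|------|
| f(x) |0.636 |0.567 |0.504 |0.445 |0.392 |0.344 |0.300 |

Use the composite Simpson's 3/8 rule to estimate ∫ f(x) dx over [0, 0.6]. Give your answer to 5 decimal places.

h = 0.1, n = 6.
(3h/8)·[y₀ + 3y₁ + 3y₂ + 2y₃ + 3y₄ + 3y₅ + y₆] = 0.0375·(7.247) = 0.27176.

0.27176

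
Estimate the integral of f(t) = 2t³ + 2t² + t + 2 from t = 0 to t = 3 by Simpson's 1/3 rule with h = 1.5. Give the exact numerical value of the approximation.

h = (3 − 0)/2 = 1.5.
Nodes t₀,…,t₂ = 0, 1.5, 3.
f(t) = 2t³ + 2t² + t + 2: f₀=2, f₁=14.75, f₂=77.
(h/3)·[f₀ + 4f₁ + f₂] = 0.5·(138) = 69.

69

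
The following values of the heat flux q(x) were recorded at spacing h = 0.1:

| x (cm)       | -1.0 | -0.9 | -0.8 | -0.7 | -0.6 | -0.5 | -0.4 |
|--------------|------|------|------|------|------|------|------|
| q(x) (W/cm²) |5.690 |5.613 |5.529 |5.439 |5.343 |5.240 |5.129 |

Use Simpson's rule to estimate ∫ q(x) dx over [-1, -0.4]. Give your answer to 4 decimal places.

3.2577

h = 0.1, n = 6.
(h/3)·[y₀ + 4y₁ + 2y₂ + 4y₃ + 2y₄ + 4y₅ + y₆] = 0.033333·(97.731) = 3.2577.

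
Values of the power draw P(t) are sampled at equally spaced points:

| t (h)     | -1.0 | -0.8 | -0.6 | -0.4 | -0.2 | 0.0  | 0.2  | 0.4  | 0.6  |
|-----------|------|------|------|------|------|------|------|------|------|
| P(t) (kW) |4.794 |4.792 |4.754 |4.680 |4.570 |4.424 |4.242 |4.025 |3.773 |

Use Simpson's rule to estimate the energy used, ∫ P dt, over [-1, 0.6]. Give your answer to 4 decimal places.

7.1589

h = 0.2, n = 8.
(h/3)·[y₀ + 4y₁ + 2y₂ + 4y₃ + 2y₄ + 4y₅ + 2y₆ + 4y₇ + y₈] = 0.066667·(107.383) = 7.1589.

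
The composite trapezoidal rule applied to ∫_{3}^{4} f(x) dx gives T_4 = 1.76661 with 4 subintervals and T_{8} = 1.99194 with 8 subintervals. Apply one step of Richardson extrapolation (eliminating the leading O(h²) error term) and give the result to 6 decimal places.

2.067050

R = (4·T_{8} − T_4) / 3 = (4·1.99194 − 1.76661)/3 = (6.20115)/3 = 2.067050.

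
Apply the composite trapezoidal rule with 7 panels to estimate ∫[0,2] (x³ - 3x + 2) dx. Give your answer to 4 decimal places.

h = (2 − 0)/7 = 0.285714.
Nodes x₀,…,x₇ = 0, 0.285714, 0.571429, 0.857143, 1.142857, 1.428571, 1.714286, 2.
f(x) = x³ - 3x + 2: f₀=2, f₁=1.166181, f₂=0.472303, f₃=0.058309, f₄=0.064140, f₅=0.629738, f₆=1.895044, f₇=4.
(h/2)·[f₀ + 2f₁ + 2f₂ + 2f₃ + 2f₄ + 2f₅ + 2f₆ + f₇] = 0.142857·(14.571429) = 2.0816.

2.0816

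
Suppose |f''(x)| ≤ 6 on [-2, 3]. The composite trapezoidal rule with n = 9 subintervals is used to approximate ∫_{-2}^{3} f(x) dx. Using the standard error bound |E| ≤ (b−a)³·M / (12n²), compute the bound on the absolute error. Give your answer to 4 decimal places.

|E| ≤ (5)³·6 / (12·9²) = 750/972 = 0.7716.

0.7716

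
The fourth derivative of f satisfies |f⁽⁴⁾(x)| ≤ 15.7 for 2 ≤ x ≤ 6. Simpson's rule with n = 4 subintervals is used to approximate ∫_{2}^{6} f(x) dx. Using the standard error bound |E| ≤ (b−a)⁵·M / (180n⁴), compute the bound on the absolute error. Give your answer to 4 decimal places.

0.3489

|E| ≤ (4)⁵·15.7 / (180·4⁴) = 16076.8/46080 = 0.3489.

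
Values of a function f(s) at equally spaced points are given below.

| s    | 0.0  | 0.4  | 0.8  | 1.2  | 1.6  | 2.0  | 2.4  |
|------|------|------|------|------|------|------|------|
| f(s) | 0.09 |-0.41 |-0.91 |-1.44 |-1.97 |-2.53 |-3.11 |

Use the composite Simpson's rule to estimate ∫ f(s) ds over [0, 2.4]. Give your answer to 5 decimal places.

-3.50667

h = 0.4, n = 6.
(h/3)·[y₀ + 4y₁ + 2y₂ + 4y₃ + 2y₄ + 4y₅ + y₆] = 0.133333·(-26.30) = -3.50667.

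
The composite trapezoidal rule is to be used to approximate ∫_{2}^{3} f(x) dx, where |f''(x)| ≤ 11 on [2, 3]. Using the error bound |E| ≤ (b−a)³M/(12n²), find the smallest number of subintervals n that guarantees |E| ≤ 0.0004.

Need 11/(12n²) ≤ 0.0004.
n² ≥ 11/(12·0.0004) = 2291.67 ⇒ n ≥ 47.8714, so the smallest n is 48.

48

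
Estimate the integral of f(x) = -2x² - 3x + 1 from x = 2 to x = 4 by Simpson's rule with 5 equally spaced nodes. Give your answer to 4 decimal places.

h = (4 − 2)/4 = 0.5.
Nodes x₀,…,x₄ = 2, 2.5, 3, 3.5, 4.
f(x) = -2x² - 3x + 1: f₀=-13, f₁=-19, f₂=-26, f₃=-34, f₄=-43.
(h/3)·[f₀ + 4f₁ + 2f₂ + 4f₃ + f₄] = 0.166667·(-320) = -53.3333.

-53.3333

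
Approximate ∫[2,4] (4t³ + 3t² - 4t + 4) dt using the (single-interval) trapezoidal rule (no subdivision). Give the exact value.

332

T = (b−a)/2 · [f(2) + f(4)] = 1·[40 + 292] = 332.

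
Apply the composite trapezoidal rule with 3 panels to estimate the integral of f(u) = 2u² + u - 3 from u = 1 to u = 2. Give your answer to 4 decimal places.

h = (2 − 1)/3 = 0.333333.
Nodes u₀,…,u₃ = 1, 1.333333, 1.666667, 2.
f(u) = 2u² + u - 3: f₀=0, f₁=1.888889, f₂=4.222222, f₃=7.
(h/2)·[f₀ + 2f₁ + 2f₂ + f₃] = 0.166667·(19.222222) = 3.2037.

3.2037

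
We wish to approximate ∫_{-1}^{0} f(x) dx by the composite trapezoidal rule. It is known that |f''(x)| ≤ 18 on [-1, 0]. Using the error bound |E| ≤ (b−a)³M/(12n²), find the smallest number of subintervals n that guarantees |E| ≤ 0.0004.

62

Need 18/(12n²) ≤ 0.0004.
n² ≥ 18/(12·0.0004) = 3750 ⇒ n ≥ 61.2372, so the smallest n is 62.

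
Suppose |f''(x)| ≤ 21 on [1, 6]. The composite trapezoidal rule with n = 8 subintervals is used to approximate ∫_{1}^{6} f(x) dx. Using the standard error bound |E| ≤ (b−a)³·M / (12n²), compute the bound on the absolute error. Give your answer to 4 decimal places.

3.4180

|E| ≤ (5)³·21 / (12·8²) = 2625/768 = 3.4180.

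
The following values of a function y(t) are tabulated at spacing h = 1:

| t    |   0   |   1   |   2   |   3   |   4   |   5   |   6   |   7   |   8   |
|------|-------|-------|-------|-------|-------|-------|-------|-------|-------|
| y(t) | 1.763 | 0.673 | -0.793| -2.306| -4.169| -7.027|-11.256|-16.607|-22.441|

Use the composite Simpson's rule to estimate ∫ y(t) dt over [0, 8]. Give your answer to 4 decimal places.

-51.3940

h = 1, n = 8.
(h/3)·[y₀ + 4y₁ + 2y₂ + 4y₃ + 2y₄ + 4y₅ + 2y₆ + 4y₇ + y₈] = 0.333333·(-154.182) = -51.3940.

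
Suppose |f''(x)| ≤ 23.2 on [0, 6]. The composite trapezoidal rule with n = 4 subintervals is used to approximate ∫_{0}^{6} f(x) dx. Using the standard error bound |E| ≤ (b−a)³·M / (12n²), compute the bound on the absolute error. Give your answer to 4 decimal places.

|E| ≤ (6)³·23.2 / (12·4²) = 5011.2/192 = 26.1000.

26.1000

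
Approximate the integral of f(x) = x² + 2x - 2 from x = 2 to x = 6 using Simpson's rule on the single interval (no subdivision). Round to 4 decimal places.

S = (b−a)/6 · [f(2) + 4f(4) + f(6)] = 0.666667·[6 + 4·22 + 46] = 93.3333.

93.3333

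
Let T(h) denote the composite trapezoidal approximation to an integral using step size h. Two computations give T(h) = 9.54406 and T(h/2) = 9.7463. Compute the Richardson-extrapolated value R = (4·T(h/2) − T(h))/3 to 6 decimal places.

R = (4·T(h/2) − T(h)) / 3 = (4·9.7463 − 9.54406)/3 = (29.44114)/3 = 9.813713.

9.813713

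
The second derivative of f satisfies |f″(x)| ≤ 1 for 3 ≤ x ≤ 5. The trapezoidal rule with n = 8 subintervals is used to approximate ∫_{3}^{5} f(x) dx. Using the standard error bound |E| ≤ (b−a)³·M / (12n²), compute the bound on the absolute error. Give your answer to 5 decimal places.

|E| ≤ (2)³·1 / (12·8²) = 8/768 = 0.01042.

0.01042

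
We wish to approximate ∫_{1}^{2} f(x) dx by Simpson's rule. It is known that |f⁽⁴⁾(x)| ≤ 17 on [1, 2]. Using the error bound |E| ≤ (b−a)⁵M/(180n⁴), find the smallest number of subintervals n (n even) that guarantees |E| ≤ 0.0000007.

20

Need 17/(180n⁴) ≤ 0.0000007.
n⁴ ≥ 17/(180·0.0000007) = 134921 ⇒ n ≥ 19.1655, so the smallest even n is 20. (n must be even for Simpson's rule.)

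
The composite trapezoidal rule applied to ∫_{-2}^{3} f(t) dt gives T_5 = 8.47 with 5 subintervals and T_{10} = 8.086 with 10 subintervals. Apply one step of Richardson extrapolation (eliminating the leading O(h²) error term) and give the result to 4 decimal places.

7.9580

R = (4·T_{10} − T_5) / 3 = (4·8.086 − 8.47)/3 = (23.874)/3 = 7.9580.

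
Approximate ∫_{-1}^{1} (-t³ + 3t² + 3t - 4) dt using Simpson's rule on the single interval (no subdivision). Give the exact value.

-6

S = (b−a)/6 · [f(-1) + 4f(0) + f(1)] = 0.333333·[(-3) + 4·(-4) + 1] = -6.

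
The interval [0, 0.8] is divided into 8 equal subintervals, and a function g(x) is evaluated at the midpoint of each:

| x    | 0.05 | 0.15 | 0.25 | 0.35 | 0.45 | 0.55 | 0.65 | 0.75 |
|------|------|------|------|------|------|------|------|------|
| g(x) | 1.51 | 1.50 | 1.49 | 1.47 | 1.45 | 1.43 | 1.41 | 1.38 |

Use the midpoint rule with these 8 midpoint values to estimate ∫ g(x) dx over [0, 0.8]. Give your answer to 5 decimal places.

1.16400

h = 0.1, n = 8.
h·[y(m₁) + y(m₂) + y(m₃) + y(m₄) + y(m₅) + y(m₆) + y(m₇) + y(m₈)] = 0.1·(11.64) = 1.16400.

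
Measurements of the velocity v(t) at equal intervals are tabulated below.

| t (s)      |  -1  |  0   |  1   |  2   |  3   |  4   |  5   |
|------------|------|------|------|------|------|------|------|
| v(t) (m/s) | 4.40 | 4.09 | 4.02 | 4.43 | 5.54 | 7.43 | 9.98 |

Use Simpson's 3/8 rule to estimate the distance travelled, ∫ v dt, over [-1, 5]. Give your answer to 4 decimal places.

32.4300

h = 1, n = 6.
(3h/8)·[y₀ + 3y₁ + 3y₂ + 2y₃ + 3y₄ + 3y₅ + y₆] = 0.375·(86.48) = 32.4300.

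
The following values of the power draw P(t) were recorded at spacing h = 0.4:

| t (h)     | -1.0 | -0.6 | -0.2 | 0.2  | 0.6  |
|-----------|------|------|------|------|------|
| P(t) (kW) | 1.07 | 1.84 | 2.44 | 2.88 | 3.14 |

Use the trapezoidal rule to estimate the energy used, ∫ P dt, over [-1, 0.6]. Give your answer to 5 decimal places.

3.70600

h = 0.4, n = 4.
(h/2)·[y₀ + 2y₁ + 2y₂ + 2y₃ + y₄] = 0.2·(18.53) = 3.70600.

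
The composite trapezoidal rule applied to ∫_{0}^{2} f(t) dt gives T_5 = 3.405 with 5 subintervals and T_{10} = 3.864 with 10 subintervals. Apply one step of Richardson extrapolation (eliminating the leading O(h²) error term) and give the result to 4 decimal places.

4.0170

R = (4·T_{10} − T_5) / 3 = (4·3.864 − 3.405)/3 = (12.051)/3 = 4.0170.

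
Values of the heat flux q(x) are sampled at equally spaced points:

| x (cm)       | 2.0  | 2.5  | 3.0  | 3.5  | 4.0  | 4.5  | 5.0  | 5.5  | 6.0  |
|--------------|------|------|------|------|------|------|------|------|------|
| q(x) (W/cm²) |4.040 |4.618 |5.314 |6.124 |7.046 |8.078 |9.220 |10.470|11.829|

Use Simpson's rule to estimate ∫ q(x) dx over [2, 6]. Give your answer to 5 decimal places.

h = 0.5, n = 8.
(h/3)·[y₀ + 4y₁ + 2y₂ + 4y₃ + 2y₄ + 4y₅ + 2y₆ + 4y₇ + y₈] = 0.166667·(176.189) = 29.36483.

29.36483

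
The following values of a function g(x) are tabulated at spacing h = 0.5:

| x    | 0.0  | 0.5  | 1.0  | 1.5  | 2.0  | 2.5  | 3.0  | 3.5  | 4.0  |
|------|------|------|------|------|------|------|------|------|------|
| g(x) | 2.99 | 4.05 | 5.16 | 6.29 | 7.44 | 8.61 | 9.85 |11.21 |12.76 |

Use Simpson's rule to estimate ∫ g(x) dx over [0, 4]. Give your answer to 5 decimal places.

30.21500

h = 0.5, n = 8.
(h/3)·[y₀ + 4y₁ + 2y₂ + 4y₃ + 2y₄ + 4y₅ + 2y₆ + 4y₇ + y₈] = 0.166667·(181.29) = 30.21500.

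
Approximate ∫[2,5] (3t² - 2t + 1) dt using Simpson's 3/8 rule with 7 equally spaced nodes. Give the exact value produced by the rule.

99

h = (5 − 2)/6 = 0.5.
Nodes t₀,…,t₆ = 2, 2.5, 3, 3.5, 4, 4.5, 5.
f(t) = 3t² - 2t + 1: f₀=9, f₁=14.75, f₂=22, f₃=30.75, f₄=41, f₅=52.75, f₆=66.
(3h/8)·[f₀ + 3f₁ + 3f₂ + 2f₃ + 3f₄ + 3f₅ + f₆] = 0.1875·(528) = 99.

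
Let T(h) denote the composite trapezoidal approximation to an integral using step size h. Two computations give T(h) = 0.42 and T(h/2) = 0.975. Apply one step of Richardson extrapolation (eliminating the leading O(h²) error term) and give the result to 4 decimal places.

1.1600

R = (4·T(h/2) − T(h)) / 3 = (4·0.975 − 0.42)/3 = (3.480)/3 = 1.1600.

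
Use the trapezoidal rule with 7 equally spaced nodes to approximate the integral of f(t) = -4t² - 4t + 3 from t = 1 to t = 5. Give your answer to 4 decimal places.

-202.5185

h = (5 − 1)/6 = 0.666667.
Nodes t₀,…,t₆ = 1, 1.666667, 2.333333, 3, 3.666667, 4.333333, 5.
f(t) = -4t² - 4t + 3: f₀=-5, f₁=-14.777778, f₂=-28.111111, f₃=-45, f₄=-65.444444, f₅=-89.444444, f₆=-117.
(h/2)·[f₀ + 2f₁ + 2f₂ + 2f₃ + 2f₄ + 2f₅ + f₆] = 0.333333·(-607.555556) = -202.5185.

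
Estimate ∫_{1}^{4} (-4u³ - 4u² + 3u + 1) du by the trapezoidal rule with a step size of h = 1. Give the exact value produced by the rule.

h = (4 − 1)/3 = 1.
Nodes u₀,…,u₃ = 1, 2, 3, 4.
f(u) = -4u³ - 4u² + 3u + 1: f₀=-4, f₁=-41, f₂=-134, f₃=-307.
(h/2)·[f₀ + 2f₁ + 2f₂ + f₃] = 0.5·(-661) = -330.5.

-330.5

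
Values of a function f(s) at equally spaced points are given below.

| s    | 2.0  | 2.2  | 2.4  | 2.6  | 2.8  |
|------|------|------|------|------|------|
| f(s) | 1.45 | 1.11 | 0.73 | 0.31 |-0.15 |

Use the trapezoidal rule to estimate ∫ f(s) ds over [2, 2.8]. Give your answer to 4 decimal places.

0.5600

h = 0.2, n = 4.
(h/2)·[y₀ + 2y₁ + 2y₂ + 2y₃ + y₄] = 0.1·(5.60) = 0.5600.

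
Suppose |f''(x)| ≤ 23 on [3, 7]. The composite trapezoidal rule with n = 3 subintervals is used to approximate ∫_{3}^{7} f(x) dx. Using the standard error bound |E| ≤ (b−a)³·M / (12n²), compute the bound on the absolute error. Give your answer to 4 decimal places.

|E| ≤ (4)³·23 / (12·3²) = 1472/108 = 13.6296.

13.6296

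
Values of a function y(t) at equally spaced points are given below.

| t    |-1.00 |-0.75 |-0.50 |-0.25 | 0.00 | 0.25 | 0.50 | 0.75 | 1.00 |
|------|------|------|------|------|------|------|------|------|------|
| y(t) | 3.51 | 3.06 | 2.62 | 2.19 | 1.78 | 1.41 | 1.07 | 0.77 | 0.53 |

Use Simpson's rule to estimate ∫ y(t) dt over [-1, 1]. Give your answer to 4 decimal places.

3.7250

h = 0.25, n = 8.
(h/3)·[y₀ + 4y₁ + 2y₂ + 4y₃ + 2y₄ + 4y₅ + 2y₆ + 4y₇ + y₈] = 0.083333·(44.70) = 3.7250.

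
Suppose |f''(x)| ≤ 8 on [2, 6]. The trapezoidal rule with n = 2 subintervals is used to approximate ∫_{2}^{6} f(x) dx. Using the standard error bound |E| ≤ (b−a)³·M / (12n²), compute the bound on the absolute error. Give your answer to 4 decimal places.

10.6667

|E| ≤ (4)³·8 / (12·2²) = 512/48 = 10.6667.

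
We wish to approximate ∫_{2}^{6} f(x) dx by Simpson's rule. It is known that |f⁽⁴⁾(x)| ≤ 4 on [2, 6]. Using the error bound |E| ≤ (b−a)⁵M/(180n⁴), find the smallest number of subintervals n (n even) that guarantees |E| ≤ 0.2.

Need 4096/(180n⁴) ≤ 0.2.
n⁴ ≥ 4096/(180·0.2) = 113.778 ⇒ n ≥ 3.2660, so the smallest even n is 4. (n must be even for Simpson's rule.)

4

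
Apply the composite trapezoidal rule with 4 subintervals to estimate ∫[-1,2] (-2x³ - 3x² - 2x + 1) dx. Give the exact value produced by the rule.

h = (2 − (-1))/4 = 0.75.
Nodes x₀,…,x₄ = -1, -0.25, 0.5, 1.25, 2.
f(x) = -2x³ - 3x² - 2x + 1: f₀=2, f₁=1.34375, f₂=-1, f₃=-10.09375, f₄=-31.
(h/2)·[f₀ + 2f₁ + 2f₂ + 2f₃ + f₄] = 0.375·(-48.5) = -18.1875.

-18.1875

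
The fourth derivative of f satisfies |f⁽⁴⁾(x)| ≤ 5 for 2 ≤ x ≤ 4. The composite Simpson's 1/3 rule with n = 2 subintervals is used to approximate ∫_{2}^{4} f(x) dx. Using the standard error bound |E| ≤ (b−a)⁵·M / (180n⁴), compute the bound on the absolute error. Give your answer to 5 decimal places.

|E| ≤ (2)⁵·5 / (180·2⁴) = 160/2880 = 0.05556.

0.05556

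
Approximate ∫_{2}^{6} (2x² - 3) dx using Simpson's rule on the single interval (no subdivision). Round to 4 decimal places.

S = (b−a)/6 · [f(2) + 4f(4) + f(6)] = 0.666667·[5 + 4·29 + 69] = 126.6667.

126.6667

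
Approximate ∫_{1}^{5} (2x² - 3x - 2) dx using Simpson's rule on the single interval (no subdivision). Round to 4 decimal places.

S = (b−a)/6 · [f(1) + 4f(3) + f(5)] = 0.666667·[(-3) + 4·7 + 33] = 38.6667.

38.6667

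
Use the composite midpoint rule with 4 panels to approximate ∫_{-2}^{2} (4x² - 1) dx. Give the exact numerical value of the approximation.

h = (2 − (-2))/4 = 1.
Midpoints m₁,…,m₄ = -1.5, -0.5, 0.5, 1.5.
f(m₁)=8, f(m₂)=0, f(m₃)=0, f(m₄)=8.
h·[f(m₁) + f(m₂) + f(m₃) + f(m₄)] = 1·(16) = 16.

16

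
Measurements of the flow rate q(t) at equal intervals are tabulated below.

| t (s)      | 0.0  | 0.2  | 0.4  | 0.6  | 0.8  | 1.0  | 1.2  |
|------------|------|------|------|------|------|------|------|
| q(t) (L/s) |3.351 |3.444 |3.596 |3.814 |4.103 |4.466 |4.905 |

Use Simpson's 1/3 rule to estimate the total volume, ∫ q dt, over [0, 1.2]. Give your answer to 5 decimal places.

4.70333

h = 0.2, n = 6.
(h/3)·[y₀ + 4y₁ + 2y₂ + 4y₃ + 2y₄ + 4y₅ + y₆] = 0.066667·(70.550) = 4.70333.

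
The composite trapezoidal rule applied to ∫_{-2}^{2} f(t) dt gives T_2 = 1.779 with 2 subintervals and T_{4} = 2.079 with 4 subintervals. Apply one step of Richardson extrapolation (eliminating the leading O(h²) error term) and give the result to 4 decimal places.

2.1790

R = (4·T_{4} − T_2) / 3 = (4·2.079 − 1.779)/3 = (6.537)/3 = 2.1790.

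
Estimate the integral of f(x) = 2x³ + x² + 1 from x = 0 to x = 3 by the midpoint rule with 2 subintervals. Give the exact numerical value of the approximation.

46.875

h = (3 − 0)/2 = 1.5.
Midpoints m₁,…,m₂ = 0.75, 2.25.
f(m₁)=2.40625, f(m₂)=28.84375.
h·[f(m₁) + f(m₂)] = 1.5·(31.25) = 46.875.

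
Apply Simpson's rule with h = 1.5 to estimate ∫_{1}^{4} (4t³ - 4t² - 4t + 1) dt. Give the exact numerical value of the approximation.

144

h = (4 − 1)/2 = 1.5.
Nodes t₀,…,t₂ = 1, 2.5, 4.
f(t) = 4t³ - 4t² - 4t + 1: f₀=-3, f₁=28.5, f₂=177.
(h/3)·[f₀ + 4f₁ + f₂] = 0.5·(288) = 144.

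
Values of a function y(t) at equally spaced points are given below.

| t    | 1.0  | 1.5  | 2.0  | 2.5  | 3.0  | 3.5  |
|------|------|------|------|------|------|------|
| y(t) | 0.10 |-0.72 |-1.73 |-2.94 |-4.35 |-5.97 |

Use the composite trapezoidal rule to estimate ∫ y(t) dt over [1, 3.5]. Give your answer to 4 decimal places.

h = 0.5, n = 5.
(h/2)·[y₀ + 2y₁ + 2y₂ + 2y₃ + 2y₄ + y₅] = 0.25·(-25.35) = -6.3375.

-6.3375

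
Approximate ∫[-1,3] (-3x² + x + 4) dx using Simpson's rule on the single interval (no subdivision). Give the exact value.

S = (b−a)/6 · [f(-1) + 4f(1) + f(3)] = 0.666667·[0 + 4·2 + (-20)] = -8.

-8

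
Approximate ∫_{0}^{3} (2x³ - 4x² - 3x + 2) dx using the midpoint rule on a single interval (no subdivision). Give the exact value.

-14.25

M = (b−a)·f(1.5) = 3·(-4.75) = -14.25.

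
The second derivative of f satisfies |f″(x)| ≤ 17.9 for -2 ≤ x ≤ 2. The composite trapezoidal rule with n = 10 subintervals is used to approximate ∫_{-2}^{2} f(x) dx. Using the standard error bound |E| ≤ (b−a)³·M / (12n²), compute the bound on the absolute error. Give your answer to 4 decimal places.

|E| ≤ (4)³·17.9 / (12·10²) = 1145.6/1200 = 0.9547.

0.9547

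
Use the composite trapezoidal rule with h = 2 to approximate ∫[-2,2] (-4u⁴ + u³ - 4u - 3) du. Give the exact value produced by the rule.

-140

h = (2 − (-2))/2 = 2.
Nodes u₀,…,u₂ = -2, 0, 2.
f(u) = -4u⁴ + u³ - 4u - 3: f₀=-67, f₁=-3, f₂=-67.
(h/2)·[f₀ + 2f₁ + f₂] = 1·(-140) = -140.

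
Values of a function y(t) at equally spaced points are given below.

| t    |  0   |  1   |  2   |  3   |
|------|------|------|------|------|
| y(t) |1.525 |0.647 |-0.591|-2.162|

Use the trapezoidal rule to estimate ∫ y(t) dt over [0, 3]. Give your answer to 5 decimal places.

h = 1, n = 3.
(h/2)·[y₀ + 2y₁ + 2y₂ + y₃] = 0.5·(-0.525) = -0.26250.

-0.26250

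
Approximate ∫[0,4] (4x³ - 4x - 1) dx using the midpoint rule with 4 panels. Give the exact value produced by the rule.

h = (4 − 0)/4 = 1.
Midpoints m₁,…,m₄ = 0.5, 1.5, 2.5, 3.5.
f(m₁)=-2.5, f(m₂)=6.5, f(m₃)=51.5, f(m₄)=156.5.
h·[f(m₁) + f(m₂) + f(m₃) + f(m₄)] = 1·(212) = 212.

212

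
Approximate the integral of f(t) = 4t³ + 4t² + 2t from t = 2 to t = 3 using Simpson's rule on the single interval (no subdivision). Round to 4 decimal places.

S = (b−a)/6 · [f(2) + 4f(2.5) + f(3)] = 0.166667·[52 + 4·92.5 + 150] = 95.3333.

95.3333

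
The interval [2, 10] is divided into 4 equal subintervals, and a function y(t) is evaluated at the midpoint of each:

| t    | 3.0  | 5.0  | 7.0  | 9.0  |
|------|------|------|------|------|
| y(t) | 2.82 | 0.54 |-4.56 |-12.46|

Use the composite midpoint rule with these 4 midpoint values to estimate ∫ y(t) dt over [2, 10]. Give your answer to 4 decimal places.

h = 2, n = 4.
h·[y(m₁) + y(m₂) + y(m₃) + y(m₄)] = 2·(-13.66) = -27.3200.

-27.3200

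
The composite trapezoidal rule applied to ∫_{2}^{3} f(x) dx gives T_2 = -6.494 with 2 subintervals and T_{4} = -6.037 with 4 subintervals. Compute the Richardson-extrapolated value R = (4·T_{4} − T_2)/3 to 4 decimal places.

R = (4·T_{4} − T_2) / 3 = (4·(-6.037) − (-6.494))/3 = (-17.654)/3 = -5.8847.

-5.8847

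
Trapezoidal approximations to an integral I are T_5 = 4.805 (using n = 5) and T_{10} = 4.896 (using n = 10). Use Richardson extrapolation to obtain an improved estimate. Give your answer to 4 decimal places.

R = (4·T_{10} − T_5) / 3 = (4·4.896 − 4.805)/3 = (14.779)/3 = 4.9263.

4.9263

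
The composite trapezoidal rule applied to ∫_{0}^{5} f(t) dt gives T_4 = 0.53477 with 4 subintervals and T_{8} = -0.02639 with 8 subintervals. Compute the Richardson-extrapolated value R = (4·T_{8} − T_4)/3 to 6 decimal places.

R = (4·T_{8} − T_4) / 3 = (4·(-0.02639) − 0.53477)/3 = (-0.64033)/3 = -0.213443.

-0.213443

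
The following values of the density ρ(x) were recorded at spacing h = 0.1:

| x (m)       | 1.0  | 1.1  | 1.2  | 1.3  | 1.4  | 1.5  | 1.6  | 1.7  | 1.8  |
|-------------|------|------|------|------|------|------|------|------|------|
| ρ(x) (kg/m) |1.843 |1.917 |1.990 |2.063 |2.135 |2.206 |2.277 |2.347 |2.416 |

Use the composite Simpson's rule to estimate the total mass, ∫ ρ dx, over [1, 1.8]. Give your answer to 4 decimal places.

h = 0.1, n = 8.
(h/3)·[y₀ + 4y₁ + 2y₂ + 4y₃ + 2y₄ + 4y₅ + 2y₆ + 4y₇ + y₈] = 0.033333·(51.195) = 1.7065.

1.7065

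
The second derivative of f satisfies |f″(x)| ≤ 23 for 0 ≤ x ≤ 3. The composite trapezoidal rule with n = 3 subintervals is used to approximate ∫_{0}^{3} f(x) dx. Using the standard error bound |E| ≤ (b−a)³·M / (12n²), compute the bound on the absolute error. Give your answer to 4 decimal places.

5.7500

|E| ≤ (3)³·23 / (12·3²) = 621/108 = 5.7500.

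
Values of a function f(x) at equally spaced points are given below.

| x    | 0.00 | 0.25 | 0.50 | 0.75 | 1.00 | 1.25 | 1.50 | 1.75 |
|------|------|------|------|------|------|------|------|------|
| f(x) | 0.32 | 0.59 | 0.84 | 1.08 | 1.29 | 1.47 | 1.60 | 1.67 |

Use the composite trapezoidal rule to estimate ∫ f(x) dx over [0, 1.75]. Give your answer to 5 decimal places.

h = 0.25, n = 7.
(h/2)·[y₀ + 2y₁ + 2y₂ + 2y₃ + 2y₄ + 2y₅ + 2y₆ + y₇] = 0.125·(15.73) = 1.96625.

1.96625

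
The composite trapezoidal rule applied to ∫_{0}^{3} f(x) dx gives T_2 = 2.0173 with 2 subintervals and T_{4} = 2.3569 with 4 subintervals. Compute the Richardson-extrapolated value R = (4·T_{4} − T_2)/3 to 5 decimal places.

2.47010

R = (4·T_{4} − T_2) / 3 = (4·2.3569 − 2.0173)/3 = (7.4103)/3 = 2.47010.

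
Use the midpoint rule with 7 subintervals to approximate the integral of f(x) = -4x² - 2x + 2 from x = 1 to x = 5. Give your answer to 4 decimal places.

-180.8980

h = (5 − 1)/7 = 0.571429.
Midpoints m₁,…,m₇ = 1.285714, 1.857143, 2.428571, 3, 3.571429, 4.142857, 4.714286.
f(m₁)=-7.183673, f(m₂)=-15.510204, f(m₃)=-26.448980, f(m₄)=-40, f(m₅)=-56.163265, f(m₆)=-74.938776, f(m₇)=-96.326531.
h·[f(m₁) + f(m₂) + f(m₃) + f(m₄) + f(m₅) + f(m₆) + f(m₇)] = 0.571429·(-316.571429) = -180.8980.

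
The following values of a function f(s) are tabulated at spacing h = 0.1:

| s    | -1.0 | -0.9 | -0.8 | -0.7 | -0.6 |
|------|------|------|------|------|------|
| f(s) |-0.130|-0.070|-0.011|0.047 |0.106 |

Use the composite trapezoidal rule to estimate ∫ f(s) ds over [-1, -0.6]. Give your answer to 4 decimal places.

h = 0.1, n = 4.
(h/2)·[y₀ + 2y₁ + 2y₂ + 2y₃ + y₄] = 0.05·(-0.092) = -0.0046.

-0.0046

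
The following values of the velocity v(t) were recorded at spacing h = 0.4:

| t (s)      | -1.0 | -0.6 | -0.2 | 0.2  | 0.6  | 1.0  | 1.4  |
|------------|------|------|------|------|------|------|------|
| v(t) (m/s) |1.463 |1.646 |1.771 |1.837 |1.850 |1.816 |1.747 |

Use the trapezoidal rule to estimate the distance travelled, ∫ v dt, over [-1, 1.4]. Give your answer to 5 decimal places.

h = 0.4, n = 6.
(h/2)·[y₀ + 2y₁ + 2y₂ + 2y₃ + 2y₄ + 2y₅ + y₆] = 0.2·(21.050) = 4.21000.

4.21000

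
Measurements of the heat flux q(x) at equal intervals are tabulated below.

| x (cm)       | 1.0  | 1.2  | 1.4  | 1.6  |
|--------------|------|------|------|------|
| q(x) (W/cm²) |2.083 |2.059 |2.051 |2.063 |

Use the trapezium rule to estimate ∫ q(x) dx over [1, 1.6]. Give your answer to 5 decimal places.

h = 0.2, n = 3.
(h/2)·[y₀ + 2y₁ + 2y₂ + y₃] = 0.1·(12.366) = 1.23660.

1.23660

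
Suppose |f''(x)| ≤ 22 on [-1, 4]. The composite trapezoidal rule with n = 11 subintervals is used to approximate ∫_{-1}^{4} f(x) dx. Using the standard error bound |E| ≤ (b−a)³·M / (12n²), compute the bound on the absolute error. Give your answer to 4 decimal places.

|E| ≤ (5)³·22 / (12·11²) = 2750/1452 = 1.8939.

1.8939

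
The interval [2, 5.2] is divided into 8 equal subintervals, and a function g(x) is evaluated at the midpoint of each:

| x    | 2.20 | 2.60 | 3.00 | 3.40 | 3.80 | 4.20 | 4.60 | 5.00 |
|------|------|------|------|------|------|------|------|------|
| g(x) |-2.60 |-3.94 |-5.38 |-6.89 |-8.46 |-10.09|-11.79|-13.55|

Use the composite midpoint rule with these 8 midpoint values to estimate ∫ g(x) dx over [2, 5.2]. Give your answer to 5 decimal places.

h = 0.4, n = 8.
h·[y(m₁) + y(m₂) + y(m₃) + y(m₄) + y(m₅) + y(m₆) + y(m₇) + y(m₈)] = 0.4·(-62.70) = -25.08000.

-25.08000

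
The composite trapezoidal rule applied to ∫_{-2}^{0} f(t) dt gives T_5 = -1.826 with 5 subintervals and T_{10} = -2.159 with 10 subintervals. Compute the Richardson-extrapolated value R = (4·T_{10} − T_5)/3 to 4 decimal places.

R = (4·T_{10} − T_5) / 3 = (4·(-2.159) − (-1.826))/3 = (-6.810)/3 = -2.2700.

-2.2700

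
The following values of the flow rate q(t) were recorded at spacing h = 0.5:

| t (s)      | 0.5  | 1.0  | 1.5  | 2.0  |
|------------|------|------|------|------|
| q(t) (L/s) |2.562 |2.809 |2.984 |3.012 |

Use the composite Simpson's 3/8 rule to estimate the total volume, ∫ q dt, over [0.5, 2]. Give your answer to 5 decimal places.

h = 0.5, n = 3.
(3h/8)·[y₀ + 3y₁ + 3y₂ + y₃] = 0.1875·(22.953) = 4.30369.

4.30369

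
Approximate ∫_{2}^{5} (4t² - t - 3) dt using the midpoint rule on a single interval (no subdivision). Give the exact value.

M = (b−a)·f(3.5) = 3·(42.5) = 127.5.

127.5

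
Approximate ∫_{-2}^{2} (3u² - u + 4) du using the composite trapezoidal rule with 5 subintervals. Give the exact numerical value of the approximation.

33.28

h = (2 − (-2))/5 = 0.8.
Nodes u₀,…,u₅ = -2, -1.2, -0.4, 0.4, 1.2, 2.
f(u) = 3u² - u + 4: f₀=18, f₁=9.52, f₂=4.88, f₃=4.08, f₄=7.12, f₅=14.
(h/2)·[f₀ + 2f₁ + 2f₂ + 2f₃ + 2f₄ + f₅] = 0.4·(83.2) = 33.28.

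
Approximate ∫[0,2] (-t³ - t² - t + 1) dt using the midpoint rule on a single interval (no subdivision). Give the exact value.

M = (b−a)·f(1) = 2·(-2) = -4.

-4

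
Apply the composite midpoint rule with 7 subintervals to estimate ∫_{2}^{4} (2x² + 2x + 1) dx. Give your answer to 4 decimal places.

51.3061

h = (4 − 2)/7 = 0.285714.
Midpoints m₁,…,m₇ = 2.142857, 2.428571, 2.714286, 3, 3.285714, 3.571429, 3.857143.
f(m₁)=14.469388, f(m₂)=17.653061, f(m₃)=21.163265, f(m₄)=25, f(m₅)=29.163265, f(m₆)=33.653061, f(m₇)=38.469388.
h·[f(m₁) + f(m₂) + f(m₃) + f(m₄) + f(m₅) + f(m₆) + f(m₇)] = 0.285714·(179.571429) = 51.3061.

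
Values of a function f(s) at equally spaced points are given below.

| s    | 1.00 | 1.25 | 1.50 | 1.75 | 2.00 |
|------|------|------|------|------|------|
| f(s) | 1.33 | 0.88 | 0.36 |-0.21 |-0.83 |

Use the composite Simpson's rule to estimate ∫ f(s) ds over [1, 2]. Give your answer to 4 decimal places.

0.3250

h = 0.25, n = 4.
(h/3)·[y₀ + 4y₁ + 2y₂ + 4y₃ + y₄] = 0.083333·(3.90) = 0.3250.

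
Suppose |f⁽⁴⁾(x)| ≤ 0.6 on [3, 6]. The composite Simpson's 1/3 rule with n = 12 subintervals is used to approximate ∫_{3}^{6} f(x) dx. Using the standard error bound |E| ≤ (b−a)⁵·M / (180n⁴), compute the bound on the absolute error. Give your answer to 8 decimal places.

0.00003906

|E| ≤ (3)⁵·0.6 / (180·12⁴) = 145.8/3732480 = 0.00003906.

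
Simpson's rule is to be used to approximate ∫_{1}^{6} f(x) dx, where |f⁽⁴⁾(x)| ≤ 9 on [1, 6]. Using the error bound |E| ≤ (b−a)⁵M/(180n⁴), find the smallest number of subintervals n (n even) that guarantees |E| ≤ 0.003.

Need 28125/(180n⁴) ≤ 0.003.
n⁴ ≥ 28125/(180·0.003) = 52083.3 ⇒ n ≥ 15.1069, so the smallest even n is 16. (n must be even for Simpson's rule.)

16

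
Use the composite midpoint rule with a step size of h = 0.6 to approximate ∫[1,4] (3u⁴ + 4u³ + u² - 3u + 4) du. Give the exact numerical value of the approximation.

h = (4 − 1)/5 = 0.6.
Midpoints m₁,…,m₅ = 1.3, 1.9, 2.5, 3.1, 3.7.
f(m₁)=19.1463, f(m₂)=68.4423, f(m₃)=182.4375, f(m₄)=400.5303, f(m₅)=771.4503.
h·[f(m₁) + f(m₂) + f(m₃) + f(m₄) + f(m₅)] = 0.6·(1442.0067) = 865.20402.

865.20402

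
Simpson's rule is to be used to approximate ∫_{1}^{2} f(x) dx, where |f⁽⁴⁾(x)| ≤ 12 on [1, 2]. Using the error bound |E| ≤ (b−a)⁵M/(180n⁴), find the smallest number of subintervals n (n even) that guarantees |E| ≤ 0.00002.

8

Need 12/(180n⁴) ≤ 0.00002.
n⁴ ≥ 12/(180·0.00002) = 3333.33 ⇒ n ≥ 7.5984, so the smallest even n is 8. (n must be even for Simpson's rule.)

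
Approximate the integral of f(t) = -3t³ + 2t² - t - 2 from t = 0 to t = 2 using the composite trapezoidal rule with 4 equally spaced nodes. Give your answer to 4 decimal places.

-13.7037

h = (2 − 0)/3 = 0.666667.
Nodes t₀,…,t₃ = 0, 0.666667, 1.333333, 2.
f(t) = -3t³ + 2t² - t - 2: f₀=-2, f₁=-2.666667, f₂=-6.888889, f₃=-20.
(h/2)·[f₀ + 2f₁ + 2f₂ + f₃] = 0.333333·(-41.111111) = -13.7037.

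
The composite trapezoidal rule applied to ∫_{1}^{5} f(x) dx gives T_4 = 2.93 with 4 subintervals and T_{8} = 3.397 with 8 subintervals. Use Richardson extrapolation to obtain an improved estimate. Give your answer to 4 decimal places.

R = (4·T_{8} − T_4) / 3 = (4·3.397 − 2.93)/3 = (10.658)/3 = 3.5527.

3.5527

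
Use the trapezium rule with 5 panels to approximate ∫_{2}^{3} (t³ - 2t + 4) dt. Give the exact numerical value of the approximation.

15.3

h = (3 − 2)/5 = 0.2.
Nodes t₀,…,t₅ = 2, 2.2, 2.4, 2.6, 2.8, 3.
f(t) = t³ - 2t + 4: f₀=8, f₁=10.248, f₂=13.024, f₃=16.376, f₄=20.352, f₅=25.
(h/2)·[f₀ + 2f₁ + 2f₂ + 2f₃ + 2f₄ + f₅] = 0.1·(153) = 15.3.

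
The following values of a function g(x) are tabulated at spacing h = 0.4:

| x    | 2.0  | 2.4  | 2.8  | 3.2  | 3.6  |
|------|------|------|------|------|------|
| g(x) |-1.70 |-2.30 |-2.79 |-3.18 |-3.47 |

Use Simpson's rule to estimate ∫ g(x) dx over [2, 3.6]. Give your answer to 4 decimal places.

h = 0.4, n = 4.
(h/3)·[y₀ + 4y₁ + 2y₂ + 4y₃ + y₄] = 0.133333·(-32.67) = -4.3560.

-4.3560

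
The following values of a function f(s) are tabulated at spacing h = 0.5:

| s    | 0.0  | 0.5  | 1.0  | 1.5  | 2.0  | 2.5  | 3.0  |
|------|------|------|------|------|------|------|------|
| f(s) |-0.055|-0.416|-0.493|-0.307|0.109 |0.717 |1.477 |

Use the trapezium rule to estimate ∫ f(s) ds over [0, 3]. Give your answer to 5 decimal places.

0.16050

h = 0.5, n = 6.
(h/2)·[y₀ + 2y₁ + 2y₂ + 2y₃ + 2y₄ + 2y₅ + y₆] = 0.25·(0.642) = 0.16050.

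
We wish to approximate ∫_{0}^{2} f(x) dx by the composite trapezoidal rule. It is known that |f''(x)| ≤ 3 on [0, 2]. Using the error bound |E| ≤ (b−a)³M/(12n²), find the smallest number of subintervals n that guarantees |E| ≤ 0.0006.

Need 24/(12n²) ≤ 0.0006.
n² ≥ 24/(12·0.0006) = 3333.33 ⇒ n ≥ 57.7350, so the smallest n is 58.

58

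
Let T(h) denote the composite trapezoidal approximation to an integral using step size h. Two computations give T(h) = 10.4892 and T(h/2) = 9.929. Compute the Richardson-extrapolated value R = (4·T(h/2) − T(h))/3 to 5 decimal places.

9.74227

R = (4·T(h/2) − T(h)) / 3 = (4·9.929 − 10.4892)/3 = (29.2268)/3 = 9.74227.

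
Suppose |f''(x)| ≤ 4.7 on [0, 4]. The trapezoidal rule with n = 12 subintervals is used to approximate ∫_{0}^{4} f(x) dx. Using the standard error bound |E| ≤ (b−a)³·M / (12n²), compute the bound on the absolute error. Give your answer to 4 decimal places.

0.1741

|E| ≤ (4)³·4.7 / (12·12²) = 300.8/1728 = 0.1741.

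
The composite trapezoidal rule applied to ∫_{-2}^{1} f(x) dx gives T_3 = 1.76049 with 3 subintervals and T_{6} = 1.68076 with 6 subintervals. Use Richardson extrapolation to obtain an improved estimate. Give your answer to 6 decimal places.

1.654183

R = (4·T_{6} − T_3) / 3 = (4·1.68076 − 1.76049)/3 = (4.96255)/3 = 1.654183.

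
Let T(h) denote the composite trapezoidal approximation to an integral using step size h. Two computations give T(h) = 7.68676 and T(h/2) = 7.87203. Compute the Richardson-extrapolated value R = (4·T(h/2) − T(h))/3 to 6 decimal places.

7.933787

R = (4·T(h/2) − T(h)) / 3 = (4·7.87203 − 7.68676)/3 = (23.80136)/3 = 7.933787.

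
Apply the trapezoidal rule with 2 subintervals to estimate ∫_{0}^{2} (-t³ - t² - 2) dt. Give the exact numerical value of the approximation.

h = (2 − 0)/2 = 1.
Nodes t₀,…,t₂ = 0, 1, 2.
f(t) = -t³ - t² - 2: f₀=-2, f₁=-4, f₂=-14.
(h/2)·[f₀ + 2f₁ + f₂] = 0.5·(-24) = -12.

-12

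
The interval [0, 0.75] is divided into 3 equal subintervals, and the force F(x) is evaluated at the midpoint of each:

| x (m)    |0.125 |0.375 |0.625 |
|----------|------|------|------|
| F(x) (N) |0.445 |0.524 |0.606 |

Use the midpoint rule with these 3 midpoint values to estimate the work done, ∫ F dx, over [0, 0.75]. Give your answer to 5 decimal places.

0.39375

h = 0.25, n = 3.
h·[y(m₁) + y(m₂) + y(m₃)] = 0.25·(1.575) = 0.39375.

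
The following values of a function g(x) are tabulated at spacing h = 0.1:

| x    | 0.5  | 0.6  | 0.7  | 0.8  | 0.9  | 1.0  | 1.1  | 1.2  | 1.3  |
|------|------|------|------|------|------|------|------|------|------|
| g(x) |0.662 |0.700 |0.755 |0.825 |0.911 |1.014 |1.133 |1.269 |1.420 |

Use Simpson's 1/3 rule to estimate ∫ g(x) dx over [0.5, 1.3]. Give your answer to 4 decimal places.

0.7637

h = 0.1, n = 8.
(h/3)·[y₀ + 4y₁ + 2y₂ + 4y₃ + 2y₄ + 4y₅ + 2y₆ + 4y₇ + y₈] = 0.033333·(22.912) = 0.7637.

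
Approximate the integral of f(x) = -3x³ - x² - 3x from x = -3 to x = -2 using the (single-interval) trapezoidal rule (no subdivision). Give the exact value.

53.5

T = (b−a)/2 · [f(-3) + f(-2)] = 0.5·[81 + 26] = 53.5.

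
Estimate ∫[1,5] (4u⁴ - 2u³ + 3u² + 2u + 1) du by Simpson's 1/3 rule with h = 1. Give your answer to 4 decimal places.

2341.3333

h = (5 − 1)/4 = 1.
Nodes u₀,…,u₄ = 1, 2, 3, 4, 5.
f(u) = 4u⁴ - 2u³ + 3u² + 2u + 1: f₀=8, f₁=65, f₂=304, f₃=953, f₄=2336.
(h/3)·[f₀ + 4f₁ + 2f₂ + 4f₃ + f₄] = 0.333333·(7024) = 2341.3333.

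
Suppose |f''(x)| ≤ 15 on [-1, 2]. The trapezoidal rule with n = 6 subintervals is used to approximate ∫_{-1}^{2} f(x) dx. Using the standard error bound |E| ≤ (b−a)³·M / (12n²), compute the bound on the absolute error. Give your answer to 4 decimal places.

|E| ≤ (3)³·15 / (12·6²) = 405/432 = 0.9375.

0.9375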